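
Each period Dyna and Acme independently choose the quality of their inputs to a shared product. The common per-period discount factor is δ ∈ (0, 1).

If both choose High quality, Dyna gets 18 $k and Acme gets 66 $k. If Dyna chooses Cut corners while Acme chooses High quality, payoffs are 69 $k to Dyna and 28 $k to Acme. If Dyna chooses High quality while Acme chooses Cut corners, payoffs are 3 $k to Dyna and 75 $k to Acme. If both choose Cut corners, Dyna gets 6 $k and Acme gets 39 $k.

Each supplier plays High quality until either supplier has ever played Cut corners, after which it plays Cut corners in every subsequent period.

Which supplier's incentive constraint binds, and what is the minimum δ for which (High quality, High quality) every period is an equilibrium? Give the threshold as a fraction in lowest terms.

For Dyna: deviation gain 69−18 = 51, per-period punishment loss 18−6 = 12. IC gives δ ≥ 51/63 = 17/21.
For Acme: gain 9, loss 27 per period, so δ ≥ 9/36 = 1/4.
The tighter constraint is Dyna's, so cooperation needs δ ≥ 17/21.

Dyna; δ ≥ 17/21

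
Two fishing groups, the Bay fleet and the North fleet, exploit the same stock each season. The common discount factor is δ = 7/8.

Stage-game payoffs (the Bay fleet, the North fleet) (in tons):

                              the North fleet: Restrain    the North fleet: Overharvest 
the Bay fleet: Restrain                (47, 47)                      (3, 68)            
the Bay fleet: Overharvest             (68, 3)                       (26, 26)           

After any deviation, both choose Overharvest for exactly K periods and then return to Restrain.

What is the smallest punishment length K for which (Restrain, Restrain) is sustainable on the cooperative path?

2

No profitable deviation requires (47−26)(δ+…+δ^K) ≥ 68−47, i.e. δ+…+δ^K ≥ 1 ≈ 1.0000.
With δ = 7/8, the partial sums are K=1: 0.8750, K=2: 1.6406.
K = 2 is the first length at which the sum reaches 1.0000.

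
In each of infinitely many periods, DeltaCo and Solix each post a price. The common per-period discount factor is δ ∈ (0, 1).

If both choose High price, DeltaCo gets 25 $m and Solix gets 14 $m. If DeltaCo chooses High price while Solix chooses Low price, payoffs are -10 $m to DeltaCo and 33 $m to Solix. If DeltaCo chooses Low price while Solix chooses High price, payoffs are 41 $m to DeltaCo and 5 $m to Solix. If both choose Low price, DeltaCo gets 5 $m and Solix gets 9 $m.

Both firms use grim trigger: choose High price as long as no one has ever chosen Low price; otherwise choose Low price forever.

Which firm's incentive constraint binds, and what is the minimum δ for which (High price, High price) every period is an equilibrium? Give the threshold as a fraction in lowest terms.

Solix; δ ≥ 19/24

DeltaCo's threshold: (41−25)/(41−5) = 4/9.
Solix's threshold: (33−14)/(33−9) = 19/24.
4/9 < 19/24, so Solix binds and δ* = 19/24.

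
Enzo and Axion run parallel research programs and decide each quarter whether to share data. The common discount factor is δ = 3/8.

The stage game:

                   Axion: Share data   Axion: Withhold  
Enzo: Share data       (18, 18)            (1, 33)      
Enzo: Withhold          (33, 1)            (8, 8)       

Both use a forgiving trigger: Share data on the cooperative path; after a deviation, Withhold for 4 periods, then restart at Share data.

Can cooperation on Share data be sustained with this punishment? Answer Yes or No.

IC: δ+…+δ^4 ≥ (33−18)/(18−8) = 3/2.
At δ = 3/8: partial sum = 0.5881 < 1.5000. Cooperation not sustainable.

No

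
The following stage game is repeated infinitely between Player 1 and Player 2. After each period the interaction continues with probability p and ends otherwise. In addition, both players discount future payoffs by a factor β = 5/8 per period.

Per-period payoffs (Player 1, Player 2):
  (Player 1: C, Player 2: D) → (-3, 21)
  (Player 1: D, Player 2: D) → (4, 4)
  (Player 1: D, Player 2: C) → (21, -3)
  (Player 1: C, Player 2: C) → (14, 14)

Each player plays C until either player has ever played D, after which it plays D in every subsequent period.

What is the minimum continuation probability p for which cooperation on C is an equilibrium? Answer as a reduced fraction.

With continuation probability p and discount β, the effective per-period discount factor is βp.
Grim-trigger IC: βp ≥ (21−14)/(21−4) = 7/17.
So p ≥ (7/17)/(5/8) = 56/85.

56/85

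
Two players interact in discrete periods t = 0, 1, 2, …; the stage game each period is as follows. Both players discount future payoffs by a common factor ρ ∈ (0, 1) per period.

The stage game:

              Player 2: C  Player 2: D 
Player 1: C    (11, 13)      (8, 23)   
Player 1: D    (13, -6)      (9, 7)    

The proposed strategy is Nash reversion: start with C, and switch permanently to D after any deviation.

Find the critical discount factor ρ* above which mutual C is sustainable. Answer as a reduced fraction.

Player 1's threshold: (13−11)/(13−9) = 1/2.
Player 2's threshold: (23−13)/(23−7) = 5/8.
1/2 < 5/8, so Player 2 binds and ρ* = 5/8.

5/8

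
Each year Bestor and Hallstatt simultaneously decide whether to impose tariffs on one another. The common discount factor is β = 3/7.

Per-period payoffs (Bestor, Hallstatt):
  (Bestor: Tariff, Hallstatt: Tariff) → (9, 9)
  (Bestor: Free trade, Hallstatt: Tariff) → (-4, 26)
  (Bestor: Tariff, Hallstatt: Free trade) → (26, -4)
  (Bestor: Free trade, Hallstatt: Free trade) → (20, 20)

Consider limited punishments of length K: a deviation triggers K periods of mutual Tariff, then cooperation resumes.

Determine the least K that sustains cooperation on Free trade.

Need Σ_{k=1}^{K} β^k ≥ (26−20)/(20−9) = 0.5455 at β = 3/7.
At K = 1 the sum is 0.4286 < 0.5455; at K = 2 it is 0.6122 ≥ 0.5455.
So the minimum punishment length is K = 2.

2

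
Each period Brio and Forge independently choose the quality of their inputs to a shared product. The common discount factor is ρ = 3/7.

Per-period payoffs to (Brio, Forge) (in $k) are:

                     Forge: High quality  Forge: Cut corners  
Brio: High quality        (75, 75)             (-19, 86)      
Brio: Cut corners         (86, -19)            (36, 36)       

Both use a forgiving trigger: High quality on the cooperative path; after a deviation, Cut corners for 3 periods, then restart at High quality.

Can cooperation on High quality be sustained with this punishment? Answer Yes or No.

IC: ρ+…+ρ^3 ≥ (86−75)/(75−36) = 11/39.
At ρ = 3/7: partial sum = 0.6910 ≥ 0.2821. Cooperation sustainable.

Yes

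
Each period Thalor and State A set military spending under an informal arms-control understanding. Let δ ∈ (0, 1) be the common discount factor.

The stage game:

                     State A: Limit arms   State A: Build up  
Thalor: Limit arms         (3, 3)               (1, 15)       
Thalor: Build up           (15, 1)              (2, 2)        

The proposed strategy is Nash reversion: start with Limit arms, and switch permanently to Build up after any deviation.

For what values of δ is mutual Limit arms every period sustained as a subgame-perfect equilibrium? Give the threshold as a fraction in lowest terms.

12/13

Cooperation forever yields 3 each period: 3/(1−δ).
Deviating yields 15 once, then 2 forever: 15 + 2δ/(1−δ).
No profitable deviation requires 3/(1−δ) ≥ 15 + 2δ/(1−δ).
Multiplying by (1−δ): 3 ≥ 15(1−δ) + 2δ = 15 − 13δ.
So 13δ ≥ 12, i.e. δ ≥ 12/13.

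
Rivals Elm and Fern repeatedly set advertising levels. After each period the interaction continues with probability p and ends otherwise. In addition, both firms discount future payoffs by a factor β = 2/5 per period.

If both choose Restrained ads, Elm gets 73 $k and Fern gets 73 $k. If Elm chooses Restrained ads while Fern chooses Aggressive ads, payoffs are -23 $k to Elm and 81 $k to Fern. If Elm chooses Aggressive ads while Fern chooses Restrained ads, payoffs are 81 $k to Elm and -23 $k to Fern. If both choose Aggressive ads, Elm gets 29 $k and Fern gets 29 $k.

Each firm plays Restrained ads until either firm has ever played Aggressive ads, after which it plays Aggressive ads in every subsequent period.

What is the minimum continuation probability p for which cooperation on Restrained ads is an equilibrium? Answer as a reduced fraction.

5/13

With continuation probability p and discount β, the effective per-period discount factor is βp.
Grim-trigger IC: βp ≥ (81−73)/(81−29) = 2/13.
So p ≥ (2/13)/(2/5) = 5/13.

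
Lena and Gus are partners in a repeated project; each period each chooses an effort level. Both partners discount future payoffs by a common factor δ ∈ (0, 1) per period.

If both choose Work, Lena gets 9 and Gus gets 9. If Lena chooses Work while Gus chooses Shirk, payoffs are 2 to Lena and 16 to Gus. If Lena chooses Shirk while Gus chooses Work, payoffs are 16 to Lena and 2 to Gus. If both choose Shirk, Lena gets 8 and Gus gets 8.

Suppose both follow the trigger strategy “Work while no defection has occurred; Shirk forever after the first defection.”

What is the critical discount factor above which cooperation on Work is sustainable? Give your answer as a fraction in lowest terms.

7/8

One-period gain from deviating is 16 − 9 = 7. The loss is 9 − 8 = 1 in every subsequent period, with present value 1·δ/(1−δ).
Deviation is unprofitable when 1·δ/(1−δ) ≥ 7, i.e. δ/(1−δ) ≥ 7.
Equivalently δ ≥ 7/(7+1) = 7/8.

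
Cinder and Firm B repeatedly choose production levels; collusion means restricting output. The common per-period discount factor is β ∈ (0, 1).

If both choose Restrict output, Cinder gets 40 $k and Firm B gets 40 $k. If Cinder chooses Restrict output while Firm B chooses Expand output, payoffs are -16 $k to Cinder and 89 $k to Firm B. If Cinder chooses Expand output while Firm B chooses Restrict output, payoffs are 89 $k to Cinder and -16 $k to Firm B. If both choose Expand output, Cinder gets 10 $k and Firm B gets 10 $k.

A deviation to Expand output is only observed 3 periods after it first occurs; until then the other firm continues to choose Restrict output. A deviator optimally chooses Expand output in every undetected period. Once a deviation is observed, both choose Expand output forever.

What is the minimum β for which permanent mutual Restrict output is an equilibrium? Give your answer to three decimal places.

0.853

Deviating for the 3 undetected periods gains 89−40 = 49 per period over cooperation, then loses 40−10 = 30 per period forever once punishment starts.
Gain: 49(1 + β + … + β^2); loss: 30·β^3/(1−β).
No profitable deviation ⇔ 49(1−β^3) ≤ 30·β^3, i.e. β^3 ≥ 49/(49+30) = 49/79.
Hence β ≥ (49/79)^(1/3) ≈ 0.853.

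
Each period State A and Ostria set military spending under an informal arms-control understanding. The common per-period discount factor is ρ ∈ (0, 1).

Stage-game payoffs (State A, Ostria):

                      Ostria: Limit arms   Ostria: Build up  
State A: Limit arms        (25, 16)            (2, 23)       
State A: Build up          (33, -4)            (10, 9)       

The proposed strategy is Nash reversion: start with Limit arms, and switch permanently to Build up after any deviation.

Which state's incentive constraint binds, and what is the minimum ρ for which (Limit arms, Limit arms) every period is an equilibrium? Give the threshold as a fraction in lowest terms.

State A's threshold: (33−25)/(33−10) = 8/23.
Ostria's threshold: (23−16)/(23−9) = 1/2.
8/23 < 1/2, so Ostria binds and ρ* = 1/2.

Ostria; ρ ≥ 1/2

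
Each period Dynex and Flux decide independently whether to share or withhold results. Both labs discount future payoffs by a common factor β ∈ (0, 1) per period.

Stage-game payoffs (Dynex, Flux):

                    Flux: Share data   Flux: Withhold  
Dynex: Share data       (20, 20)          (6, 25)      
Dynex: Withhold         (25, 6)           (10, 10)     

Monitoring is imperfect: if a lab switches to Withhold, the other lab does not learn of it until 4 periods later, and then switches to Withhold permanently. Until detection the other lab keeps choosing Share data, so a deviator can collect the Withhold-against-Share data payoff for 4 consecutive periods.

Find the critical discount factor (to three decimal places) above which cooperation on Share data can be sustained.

Deviating for the 4 undetected periods gains 25−20 = 5 per period over cooperation, then loses 20−10 = 10 per period forever once punishment starts.
Gain: 5(1 + β + … + β^3); loss: 10·β^4/(1−β).
No profitable deviation ⇔ 5(1−β^4) ≤ 10·β^4, i.e. β^4 ≥ 5/(5+10) = 1/3.
Hence β ≥ (1/3)^(1/4) ≈ 0.760.

0.760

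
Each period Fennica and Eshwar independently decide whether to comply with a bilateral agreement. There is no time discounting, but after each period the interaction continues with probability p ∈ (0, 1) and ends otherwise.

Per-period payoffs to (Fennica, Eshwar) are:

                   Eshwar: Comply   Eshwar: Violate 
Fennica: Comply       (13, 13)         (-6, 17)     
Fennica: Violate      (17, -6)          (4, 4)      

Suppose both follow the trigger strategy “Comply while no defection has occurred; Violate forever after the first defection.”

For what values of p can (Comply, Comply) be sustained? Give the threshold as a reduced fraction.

Expected cooperation value is 13 + p·13 + p²·13 + … = 13/(1−p); deviation gives 17 + p·4/(1−p).
13 ≥ 17(1−p) + 4p ⇒ 13p ≥ 4 ⇒ p ≥ 4/13.

4/13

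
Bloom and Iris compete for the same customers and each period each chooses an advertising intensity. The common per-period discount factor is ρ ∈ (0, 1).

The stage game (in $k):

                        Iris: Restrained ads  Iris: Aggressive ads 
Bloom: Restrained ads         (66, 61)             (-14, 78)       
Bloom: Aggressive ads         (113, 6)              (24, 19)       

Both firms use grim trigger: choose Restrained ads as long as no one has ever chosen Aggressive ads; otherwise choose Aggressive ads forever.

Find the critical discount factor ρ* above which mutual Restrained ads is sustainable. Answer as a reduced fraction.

Bloom's threshold: (113−66)/(113−24) = 47/89.
Iris's threshold: (78−61)/(78−19) = 17/59.
47/89 > 17/59, so Bloom binds and ρ* = 47/89.

47/89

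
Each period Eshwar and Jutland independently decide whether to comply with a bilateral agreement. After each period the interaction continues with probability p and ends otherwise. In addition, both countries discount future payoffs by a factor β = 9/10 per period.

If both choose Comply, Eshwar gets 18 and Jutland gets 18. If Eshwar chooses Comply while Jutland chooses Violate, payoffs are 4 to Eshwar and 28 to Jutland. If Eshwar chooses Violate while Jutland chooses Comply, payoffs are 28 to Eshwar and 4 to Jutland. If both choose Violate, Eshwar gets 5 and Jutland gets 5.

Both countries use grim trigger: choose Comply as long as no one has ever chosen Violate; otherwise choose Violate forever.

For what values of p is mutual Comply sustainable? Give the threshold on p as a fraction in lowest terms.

100/207

Expected continuation weight on next period's payoff is β·p = 9/10·p, which plays the role of the discount factor.
Cooperation requires 9/10·p ≥ (28−18)/(28−5) = 10/23, hence p ≥ 100/207.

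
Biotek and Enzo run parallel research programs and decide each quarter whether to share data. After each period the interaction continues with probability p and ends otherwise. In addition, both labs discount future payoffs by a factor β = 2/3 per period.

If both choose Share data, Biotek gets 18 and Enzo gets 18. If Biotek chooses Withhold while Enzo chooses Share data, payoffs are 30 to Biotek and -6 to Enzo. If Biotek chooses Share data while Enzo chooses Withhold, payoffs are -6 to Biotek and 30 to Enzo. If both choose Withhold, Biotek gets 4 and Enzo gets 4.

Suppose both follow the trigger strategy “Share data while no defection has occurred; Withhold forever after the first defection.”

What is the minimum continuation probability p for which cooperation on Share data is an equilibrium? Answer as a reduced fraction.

9/13

With continuation probability p and discount β, the effective per-period discount factor is βp.
Grim-trigger IC: βp ≥ (30−18)/(30−4) = 6/13.
So p ≥ (6/13)/(2/3) = 9/13.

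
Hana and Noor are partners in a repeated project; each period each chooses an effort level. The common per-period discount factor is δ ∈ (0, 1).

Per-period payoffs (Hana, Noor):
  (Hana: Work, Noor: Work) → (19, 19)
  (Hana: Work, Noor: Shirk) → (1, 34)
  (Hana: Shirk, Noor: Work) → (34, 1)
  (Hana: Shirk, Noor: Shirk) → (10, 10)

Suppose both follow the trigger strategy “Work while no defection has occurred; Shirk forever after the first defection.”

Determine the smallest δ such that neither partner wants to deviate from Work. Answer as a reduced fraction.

5/8

19/(1−δ) ≥ 34 + 10δ/(1−δ)
19 ≥ 34 − 24δ
δ ≥ 15/24 = 5/8.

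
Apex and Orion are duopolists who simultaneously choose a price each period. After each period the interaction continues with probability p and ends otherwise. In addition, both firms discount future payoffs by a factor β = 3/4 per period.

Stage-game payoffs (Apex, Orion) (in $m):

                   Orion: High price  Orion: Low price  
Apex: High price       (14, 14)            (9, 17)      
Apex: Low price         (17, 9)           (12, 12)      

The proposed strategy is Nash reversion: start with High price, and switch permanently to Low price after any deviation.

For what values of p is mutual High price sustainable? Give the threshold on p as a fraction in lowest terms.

4/5

Expected continuation weight on next period's payoff is β·p = 3/4·p, which plays the role of the discount factor.
Cooperation requires 3/4·p ≥ (17−14)/(17−12) = 3/5, hence p ≥ 4/5.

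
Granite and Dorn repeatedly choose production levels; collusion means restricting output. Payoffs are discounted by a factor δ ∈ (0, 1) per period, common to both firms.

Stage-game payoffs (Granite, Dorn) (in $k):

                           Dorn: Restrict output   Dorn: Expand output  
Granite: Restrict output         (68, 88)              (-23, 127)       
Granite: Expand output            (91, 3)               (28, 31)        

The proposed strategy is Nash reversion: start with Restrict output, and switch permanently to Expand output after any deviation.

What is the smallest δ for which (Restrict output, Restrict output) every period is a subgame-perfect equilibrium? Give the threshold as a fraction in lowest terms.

13/32

Granite's threshold: (91−68)/(91−28) = 23/63.
Dorn's threshold: (127−88)/(127−31) = 13/32.
23/63 < 13/32, so Dorn binds and δ* = 13/32.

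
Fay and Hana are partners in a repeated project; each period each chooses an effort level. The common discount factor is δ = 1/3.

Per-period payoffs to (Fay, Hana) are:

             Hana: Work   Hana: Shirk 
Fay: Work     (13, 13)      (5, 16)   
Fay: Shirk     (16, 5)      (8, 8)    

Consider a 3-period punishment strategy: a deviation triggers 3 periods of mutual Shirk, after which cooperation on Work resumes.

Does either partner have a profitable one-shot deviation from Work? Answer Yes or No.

Comparing payoff streams over the 4 periods until play realigns: cooperate → 13(1+δ+…+δ^3); deviate → 16 + 8(δ+…+δ^3).
Cooperation is sustained iff (13−8)(δ+…+δ^3) ≥ 16−13.
δ+…+δ^3 = 1/3·(1−(1/3)^3)/(1−1/3) = 0.4815, and (16−13)/(13−8) = 0.6000.
0.4815 < 0.6000, so cooperation is not sustainable.

Yes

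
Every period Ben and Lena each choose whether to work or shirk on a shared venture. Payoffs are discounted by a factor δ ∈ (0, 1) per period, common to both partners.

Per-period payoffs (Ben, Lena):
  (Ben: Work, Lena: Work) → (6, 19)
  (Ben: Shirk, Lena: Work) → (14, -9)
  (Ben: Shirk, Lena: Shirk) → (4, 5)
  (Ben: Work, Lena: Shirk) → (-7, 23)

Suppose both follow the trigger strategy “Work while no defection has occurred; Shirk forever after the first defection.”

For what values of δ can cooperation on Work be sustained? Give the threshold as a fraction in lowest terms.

For Ben: deviation gain 14−6 = 8, per-period punishment loss 6−4 = 2. IC gives δ ≥ 8/10 = 4/5.
For Lena: gain 4, loss 14 per period, so δ ≥ 4/18 = 2/9.
The tighter constraint is Ben's, so cooperation needs δ ≥ 4/5.

4/5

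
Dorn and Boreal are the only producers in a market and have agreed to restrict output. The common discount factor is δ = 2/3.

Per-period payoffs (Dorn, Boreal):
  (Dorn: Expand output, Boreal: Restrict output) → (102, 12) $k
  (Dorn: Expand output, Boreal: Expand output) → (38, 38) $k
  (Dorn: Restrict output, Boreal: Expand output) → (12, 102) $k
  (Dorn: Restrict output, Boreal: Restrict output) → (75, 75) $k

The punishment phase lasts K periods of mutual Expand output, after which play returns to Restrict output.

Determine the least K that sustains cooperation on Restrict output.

2

Need Σ_{k=1}^{K} δ^k ≥ (102−75)/(75−38) = 0.7297 at δ = 2/3.
At K = 1 the sum is 0.6667 < 0.7297; at K = 2 it is 1.1111 ≥ 0.7297.
So the minimum punishment length is K = 2.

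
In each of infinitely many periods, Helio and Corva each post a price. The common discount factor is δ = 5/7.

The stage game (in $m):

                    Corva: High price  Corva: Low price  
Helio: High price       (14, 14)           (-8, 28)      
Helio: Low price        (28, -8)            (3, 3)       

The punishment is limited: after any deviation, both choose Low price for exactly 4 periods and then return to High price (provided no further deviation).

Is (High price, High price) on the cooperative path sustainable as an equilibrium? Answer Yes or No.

Yes

A one-shot deviation gives 28 now, then 3 for 4 periods, then back to 14.
Gain from deviating: (28−14) today; loss: (14−3) in each of the next 4 periods.
No-deviation condition: (14−3)(δ+…+δ^4) ≥ 28−14, i.e. δ+…+δ^4 ≥ 14/11.
At δ = 5/7: δ+…+δ^4 = 1.8492 ≥ 1.2727.
So cooperation is sustainable.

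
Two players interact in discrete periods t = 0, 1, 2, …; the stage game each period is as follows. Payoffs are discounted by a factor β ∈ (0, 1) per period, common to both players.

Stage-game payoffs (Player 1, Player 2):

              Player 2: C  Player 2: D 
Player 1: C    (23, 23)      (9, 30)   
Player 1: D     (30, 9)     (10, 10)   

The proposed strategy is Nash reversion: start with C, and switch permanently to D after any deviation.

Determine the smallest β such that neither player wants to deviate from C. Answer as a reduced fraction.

7/20

Cooperation forever yields 23 each period: 23/(1−β).
Deviating yields 30 once, then 10 forever: 30 + 10β/(1−β).
No profitable deviation requires 23/(1−β) ≥ 30 + 10β/(1−β).
Multiplying by (1−β): 23 ≥ 30(1−β) + 10β = 30 − 20β.
So 20β ≥ 7, i.e. β ≥ 7/20.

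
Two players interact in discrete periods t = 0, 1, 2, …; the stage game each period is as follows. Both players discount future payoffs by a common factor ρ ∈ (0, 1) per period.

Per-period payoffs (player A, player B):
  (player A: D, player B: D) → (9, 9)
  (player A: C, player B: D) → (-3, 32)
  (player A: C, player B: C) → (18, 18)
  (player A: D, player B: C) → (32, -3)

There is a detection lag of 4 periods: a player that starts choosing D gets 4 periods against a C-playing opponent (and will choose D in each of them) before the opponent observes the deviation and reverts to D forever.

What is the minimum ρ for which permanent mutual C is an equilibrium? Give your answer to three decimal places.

0.883

Deviating for the 4 undetected periods gains 32−18 = 14 per period over cooperation, then loses 18−9 = 9 per period forever once punishment starts.
Gain: 14(1 + ρ + … + ρ^3); loss: 9·ρ^4/(1−ρ).
No profitable deviation ⇔ 14(1−ρ^4) ≤ 9·ρ^4, i.e. ρ^4 ≥ 14/(14+9) = 14/23.
Hence ρ ≥ (14/23)^(1/4) ≈ 0.883.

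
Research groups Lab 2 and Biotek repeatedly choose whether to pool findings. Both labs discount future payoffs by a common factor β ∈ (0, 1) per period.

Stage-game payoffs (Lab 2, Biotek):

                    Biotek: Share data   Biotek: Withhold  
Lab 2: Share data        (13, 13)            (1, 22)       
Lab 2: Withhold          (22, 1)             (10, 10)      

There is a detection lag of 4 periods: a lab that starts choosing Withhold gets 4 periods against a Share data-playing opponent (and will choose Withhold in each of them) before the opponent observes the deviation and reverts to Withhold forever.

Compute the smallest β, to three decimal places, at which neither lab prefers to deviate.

The best deviation is to choose Withhold for all 4 undetected periods, earning 22 each, then 10 forever once detected.
Deviation value: 22(1−β^4)/(1−β) + 10β^4/(1−β); cooperation value: 13/(1−β).
IC: 13 ≥ 22(1−β^4) + 10β^4 = 22 − 12β^4.
So β^4 ≥ 9/12 = 3/4, giving β ≥ (3/4)^(1/4) ≈ 0.931.

0.931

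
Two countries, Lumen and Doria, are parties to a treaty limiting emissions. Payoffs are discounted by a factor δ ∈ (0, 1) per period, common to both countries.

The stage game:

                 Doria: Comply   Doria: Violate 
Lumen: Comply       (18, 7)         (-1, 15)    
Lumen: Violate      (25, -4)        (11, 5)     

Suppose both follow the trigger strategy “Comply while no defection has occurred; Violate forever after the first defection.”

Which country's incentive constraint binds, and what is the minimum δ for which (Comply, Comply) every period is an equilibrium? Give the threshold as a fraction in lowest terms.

Doria; δ ≥ 4/5

Lumen: cooperation gives 18 each period; deviation gives 25 once then 11 forever.
  18/(1−δ) ≥ 25 + 11δ/(1−δ) ⇒ δ ≥ 7/14 = 1/2.
Doria: cooperation gives 7 each period; deviation gives 15 once then 5 forever.
  δ ≥ 8/10 = 4/5.
Both must hold, so the binding constraint is Doria's: δ ≥ 4/5.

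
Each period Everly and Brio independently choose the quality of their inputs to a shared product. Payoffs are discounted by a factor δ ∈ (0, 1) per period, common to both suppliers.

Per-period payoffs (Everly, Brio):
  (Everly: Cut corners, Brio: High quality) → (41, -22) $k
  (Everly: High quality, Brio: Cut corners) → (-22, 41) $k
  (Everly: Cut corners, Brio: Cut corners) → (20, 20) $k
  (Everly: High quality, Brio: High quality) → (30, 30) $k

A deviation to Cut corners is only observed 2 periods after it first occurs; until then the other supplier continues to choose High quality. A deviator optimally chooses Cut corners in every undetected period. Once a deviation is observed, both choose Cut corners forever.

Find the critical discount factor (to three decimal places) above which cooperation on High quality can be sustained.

0.724

The best deviation is to choose Cut corners for all 2 undetected periods, earning 41 each, then 20 forever once detected.
Deviation value: 41(1−δ^2)/(1−δ) + 20δ^2/(1−δ); cooperation value: 30/(1−δ).
IC: 30 ≥ 41(1−δ^2) + 20δ^2 = 41 − 21δ^2.
So δ^2 ≥ 11/21, giving δ ≥ (11/21)^(1/2) ≈ 0.724.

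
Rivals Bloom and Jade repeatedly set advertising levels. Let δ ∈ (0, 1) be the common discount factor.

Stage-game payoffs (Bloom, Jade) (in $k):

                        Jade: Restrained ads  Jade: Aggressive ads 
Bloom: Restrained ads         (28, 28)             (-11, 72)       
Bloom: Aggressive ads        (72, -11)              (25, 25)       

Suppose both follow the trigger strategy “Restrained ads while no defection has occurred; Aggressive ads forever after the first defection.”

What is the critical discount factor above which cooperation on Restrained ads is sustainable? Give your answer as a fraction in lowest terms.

Under grim trigger the critical discount factor is (T−C)/(T−P) with T = 72, C = 28, P = 25.
δ* = (72−28)/(72−25) = 44/47.

44/47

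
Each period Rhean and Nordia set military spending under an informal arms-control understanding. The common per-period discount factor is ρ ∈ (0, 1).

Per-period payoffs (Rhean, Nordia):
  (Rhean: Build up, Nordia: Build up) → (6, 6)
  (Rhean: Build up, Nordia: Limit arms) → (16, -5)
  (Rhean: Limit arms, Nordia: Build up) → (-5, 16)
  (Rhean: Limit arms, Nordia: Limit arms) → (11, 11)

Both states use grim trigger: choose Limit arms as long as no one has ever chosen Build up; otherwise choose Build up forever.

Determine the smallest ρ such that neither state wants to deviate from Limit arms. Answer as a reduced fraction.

1/2

Cooperation forever yields 11 each period: 11/(1−ρ).
Deviating yields 16 once, then 6 forever: 16 + 6ρ/(1−ρ).
No profitable deviation requires 11/(1−ρ) ≥ 16 + 6ρ/(1−ρ).
Multiplying by (1−ρ): 11 ≥ 16(1−ρ) + 6ρ = 16 − 10ρ.
So 10ρ ≥ 5, i.e. ρ ≥ 5/10 = 1/2.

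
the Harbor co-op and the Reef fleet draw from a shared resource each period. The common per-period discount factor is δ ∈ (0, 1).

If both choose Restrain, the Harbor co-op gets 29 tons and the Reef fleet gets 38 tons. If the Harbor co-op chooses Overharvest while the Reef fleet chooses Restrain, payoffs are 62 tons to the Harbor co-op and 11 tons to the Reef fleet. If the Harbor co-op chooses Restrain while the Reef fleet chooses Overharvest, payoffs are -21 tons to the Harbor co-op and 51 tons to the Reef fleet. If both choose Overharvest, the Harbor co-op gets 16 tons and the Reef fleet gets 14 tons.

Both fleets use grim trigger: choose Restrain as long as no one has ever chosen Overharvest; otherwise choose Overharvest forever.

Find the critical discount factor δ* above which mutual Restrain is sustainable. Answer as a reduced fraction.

33/46

the Harbor co-op's threshold: (62−29)/(62−16) = 33/46.
the Reef fleet's threshold: (51−38)/(51−14) = 13/37.
33/46 > 13/37, so the Harbor co-op binds and δ* = 33/46.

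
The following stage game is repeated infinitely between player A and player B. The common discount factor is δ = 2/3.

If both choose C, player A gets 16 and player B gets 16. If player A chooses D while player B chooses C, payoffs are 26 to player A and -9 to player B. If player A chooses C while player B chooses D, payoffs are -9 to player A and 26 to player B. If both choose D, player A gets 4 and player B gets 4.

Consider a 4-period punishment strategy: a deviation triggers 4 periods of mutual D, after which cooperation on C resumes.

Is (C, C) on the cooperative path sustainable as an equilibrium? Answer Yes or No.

Yes

IC: δ+…+δ^4 ≥ (26−16)/(16−4) = 5/6.
At δ = 2/3: partial sum = 1.6049 ≥ 0.8333. Cooperation sustainable.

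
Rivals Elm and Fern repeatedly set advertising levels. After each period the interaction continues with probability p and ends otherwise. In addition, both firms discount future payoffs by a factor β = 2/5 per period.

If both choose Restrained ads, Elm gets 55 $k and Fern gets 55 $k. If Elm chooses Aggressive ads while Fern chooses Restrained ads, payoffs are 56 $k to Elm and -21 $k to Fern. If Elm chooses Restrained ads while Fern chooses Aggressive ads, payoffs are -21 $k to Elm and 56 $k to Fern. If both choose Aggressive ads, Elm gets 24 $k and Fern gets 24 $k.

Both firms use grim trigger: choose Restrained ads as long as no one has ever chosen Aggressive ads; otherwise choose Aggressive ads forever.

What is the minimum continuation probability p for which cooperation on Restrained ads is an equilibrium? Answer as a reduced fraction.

With continuation probability p and discount β, the effective per-period discount factor is βp.
Grim-trigger IC: βp ≥ (56−55)/(56−24) = 1/32.
So p ≥ (1/32)/(2/5) = 5/64.

5/64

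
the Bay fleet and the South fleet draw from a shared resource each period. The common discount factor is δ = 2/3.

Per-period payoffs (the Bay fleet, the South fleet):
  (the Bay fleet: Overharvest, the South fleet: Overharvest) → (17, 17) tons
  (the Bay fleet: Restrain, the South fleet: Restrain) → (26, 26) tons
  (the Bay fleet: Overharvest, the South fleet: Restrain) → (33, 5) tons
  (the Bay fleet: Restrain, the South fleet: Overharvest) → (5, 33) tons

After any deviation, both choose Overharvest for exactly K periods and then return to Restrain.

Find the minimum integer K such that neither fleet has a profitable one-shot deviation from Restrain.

IC: δ(1−δ^K)/(1−δ) ≥ (33−26)/(26−17) = 7/9.
With δ = 2/3: need 1 − δ^K ≥ 7/9·(1−2/3)/(2/3), i.e. δ^K ≤ 0.6111.
Since (2/3)^1 = 0.6667 and (2/3)^2 = 0.4444, the smallest such K is 2.

2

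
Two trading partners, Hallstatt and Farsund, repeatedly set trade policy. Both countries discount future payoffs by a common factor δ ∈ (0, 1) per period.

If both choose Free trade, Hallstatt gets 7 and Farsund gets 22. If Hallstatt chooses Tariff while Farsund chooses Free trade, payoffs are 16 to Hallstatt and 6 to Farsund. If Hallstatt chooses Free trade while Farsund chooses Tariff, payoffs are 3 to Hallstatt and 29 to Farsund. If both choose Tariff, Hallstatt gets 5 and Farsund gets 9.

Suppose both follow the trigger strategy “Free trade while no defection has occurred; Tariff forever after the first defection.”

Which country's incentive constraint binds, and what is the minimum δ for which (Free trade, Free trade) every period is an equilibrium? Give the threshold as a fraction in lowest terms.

For Hallstatt: deviation gain 16−7 = 9, per-period punishment loss 7−5 = 2. IC gives δ ≥ 9/11.
For Farsund: gain 7, loss 13 per period, so δ ≥ 7/20.
The tighter constraint is Hallstatt's, so cooperation needs δ ≥ 9/11.

Hallstatt; δ ≥ 9/11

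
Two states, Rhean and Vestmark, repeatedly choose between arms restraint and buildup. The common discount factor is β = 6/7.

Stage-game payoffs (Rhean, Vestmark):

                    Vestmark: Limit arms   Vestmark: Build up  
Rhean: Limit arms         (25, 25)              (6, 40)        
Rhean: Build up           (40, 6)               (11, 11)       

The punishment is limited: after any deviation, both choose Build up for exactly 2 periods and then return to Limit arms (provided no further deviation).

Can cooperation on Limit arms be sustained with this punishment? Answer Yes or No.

Comparing payoff streams over the 3 periods until play realigns: cooperate → 25(1+β+…+β^2); deviate → 40 + 11(β+…+β^2).
Cooperation is sustained iff (25−11)(β+…+β^2) ≥ 40−25.
β+…+β^2 = 6/7·(1−(6/7)^2)/(1−6/7) = 1.5918, and (40−25)/(25−11) = 1.0714.
1.5918 ≥ 1.0714, so cooperation is sustainable.

Yes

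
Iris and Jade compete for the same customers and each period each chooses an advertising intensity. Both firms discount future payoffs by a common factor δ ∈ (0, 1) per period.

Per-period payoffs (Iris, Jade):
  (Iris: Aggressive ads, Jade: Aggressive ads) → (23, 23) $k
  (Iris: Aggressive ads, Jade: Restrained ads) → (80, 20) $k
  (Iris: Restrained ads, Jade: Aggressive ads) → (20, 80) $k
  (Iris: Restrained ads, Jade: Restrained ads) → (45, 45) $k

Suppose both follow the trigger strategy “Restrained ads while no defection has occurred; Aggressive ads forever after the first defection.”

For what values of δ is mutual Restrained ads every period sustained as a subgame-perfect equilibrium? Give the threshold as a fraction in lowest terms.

35/57

45/(1−δ) ≥ 80 + 23δ/(1−δ)
45 ≥ 80 − 57δ
δ ≥ 35/57.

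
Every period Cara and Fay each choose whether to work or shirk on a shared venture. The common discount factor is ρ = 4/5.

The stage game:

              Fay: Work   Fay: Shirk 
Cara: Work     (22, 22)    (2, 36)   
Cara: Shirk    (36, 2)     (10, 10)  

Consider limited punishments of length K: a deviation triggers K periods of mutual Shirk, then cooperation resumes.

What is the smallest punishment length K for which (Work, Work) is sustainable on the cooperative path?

2

No profitable deviation requires (22−10)(ρ+…+ρ^K) ≥ 36−22, i.e. ρ+…+ρ^K ≥ 7/6 ≈ 1.1667.
With ρ = 4/5, the partial sums are K=1: 0.8000, K=2: 1.4400.
K = 2 is the first length at which the sum reaches 1.1667.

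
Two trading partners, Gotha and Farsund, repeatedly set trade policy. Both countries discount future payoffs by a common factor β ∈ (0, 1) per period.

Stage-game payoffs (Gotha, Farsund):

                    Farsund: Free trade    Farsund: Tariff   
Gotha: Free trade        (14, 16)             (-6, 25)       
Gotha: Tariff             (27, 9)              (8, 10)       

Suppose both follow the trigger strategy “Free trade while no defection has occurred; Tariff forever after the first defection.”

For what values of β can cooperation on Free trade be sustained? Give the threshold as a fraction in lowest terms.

13/19

For Gotha: deviation gain 27−14 = 13, per-period punishment loss 14−8 = 6. IC gives β ≥ 13/19.
For Farsund: gain 9, loss 6 per period, so β ≥ 9/15 = 3/5.
The tighter constraint is Gotha's, so cooperation needs β ≥ 13/19.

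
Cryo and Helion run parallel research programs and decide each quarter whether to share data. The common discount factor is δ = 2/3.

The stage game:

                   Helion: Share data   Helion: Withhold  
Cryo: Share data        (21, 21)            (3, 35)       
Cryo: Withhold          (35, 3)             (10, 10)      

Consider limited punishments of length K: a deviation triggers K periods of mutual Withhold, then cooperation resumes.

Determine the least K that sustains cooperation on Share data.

Need Σ_{k=1}^{K} δ^k ≥ (35−21)/(21−10) = 1.2727 at δ = 2/3.
At K = 2 the sum is 1.1111 < 1.2727; at K = 3 it is 1.4074 ≥ 1.2727.
So the minimum punishment length is K = 3.

3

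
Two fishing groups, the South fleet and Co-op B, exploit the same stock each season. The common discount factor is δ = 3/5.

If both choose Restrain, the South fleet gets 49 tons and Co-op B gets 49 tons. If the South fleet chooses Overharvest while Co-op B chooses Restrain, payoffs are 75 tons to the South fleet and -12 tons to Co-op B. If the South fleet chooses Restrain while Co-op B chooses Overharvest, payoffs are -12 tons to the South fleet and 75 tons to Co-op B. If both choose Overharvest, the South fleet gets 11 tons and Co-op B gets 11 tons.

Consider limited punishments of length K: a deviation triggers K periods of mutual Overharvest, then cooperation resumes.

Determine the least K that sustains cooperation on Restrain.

2

IC: δ(1−δ^K)/(1−δ) ≥ (75−49)/(49−11) = 13/19.
With δ = 3/5: need 1 − δ^K ≥ 13/19·(1−3/5)/(3/5), i.e. δ^K ≤ 0.5439.
Since (3/5)^1 = 0.6000 and (3/5)^2 = 0.3600, the smallest such K is 2.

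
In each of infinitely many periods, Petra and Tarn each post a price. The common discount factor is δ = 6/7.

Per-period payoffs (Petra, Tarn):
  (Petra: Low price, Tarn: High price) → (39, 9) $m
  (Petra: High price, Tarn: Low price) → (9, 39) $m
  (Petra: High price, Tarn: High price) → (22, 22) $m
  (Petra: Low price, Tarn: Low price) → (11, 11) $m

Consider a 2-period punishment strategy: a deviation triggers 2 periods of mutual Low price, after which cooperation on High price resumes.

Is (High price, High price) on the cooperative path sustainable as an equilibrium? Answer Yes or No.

A one-shot deviation gives 39 now, then 11 for 2 periods, then back to 22.
Gain from deviating: (39−22) today; loss: (22−11) in each of the next 2 periods.
No-deviation condition: (22−11)(δ+…+δ^2) ≥ 39−22, i.e. δ+…+δ^2 ≥ 17/11.
At δ = 6/7: δ+…+δ^2 = 1.5918 ≥ 1.5455.
So cooperation is sustainable.

Yes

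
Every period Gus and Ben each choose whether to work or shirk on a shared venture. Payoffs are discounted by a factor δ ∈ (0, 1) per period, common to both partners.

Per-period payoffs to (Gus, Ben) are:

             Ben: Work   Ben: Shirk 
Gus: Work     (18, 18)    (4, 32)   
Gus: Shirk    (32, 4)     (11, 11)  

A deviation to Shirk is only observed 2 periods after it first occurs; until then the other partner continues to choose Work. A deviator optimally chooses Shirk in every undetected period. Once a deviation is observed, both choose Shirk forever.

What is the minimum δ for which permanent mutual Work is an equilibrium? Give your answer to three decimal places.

0.816

Deviating for the 2 undetected periods gains 32−18 = 14 per period over cooperation, then loses 18−11 = 7 per period forever once punishment starts.
Gain: 14(1 + δ + … + δ^1); loss: 7·δ^2/(1−δ).
No profitable deviation ⇔ 14(1−δ^2) ≤ 7·δ^2, i.e. δ^2 ≥ 14/(14+7) = 2/3.
Hence δ ≥ (2/3)^(1/2) ≈ 0.816.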